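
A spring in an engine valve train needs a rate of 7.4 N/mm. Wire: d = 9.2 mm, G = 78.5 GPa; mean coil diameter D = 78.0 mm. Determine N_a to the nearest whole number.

20

N_a = Gd⁴/(8D³k) = (78.5×10³ × 9.2⁴)/(8 × 78.0³ × 7.4)
    = 5.62368e+08 / 2.80935e+07 = 20.02 → 20 coils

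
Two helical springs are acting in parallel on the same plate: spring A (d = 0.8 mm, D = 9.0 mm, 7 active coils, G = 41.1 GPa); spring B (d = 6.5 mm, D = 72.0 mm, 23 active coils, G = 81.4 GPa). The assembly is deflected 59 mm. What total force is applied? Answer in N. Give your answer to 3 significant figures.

149 N

k_A = Gd⁴/(8D³N_a) = (41.1×10³)(0.8⁴)/(8·9.0³·7) = 0.41237 N/mm
k_B = Gd⁴/(8D³N_a) = (81.4×10³)(6.5⁴)/(8·72.0³·23) = 2.1157 N/mm
Parallel: k_eq = 0.41237 + 2.1157 = 2.5281 N/mm
F = k_eq·δ = 2.5281·59 = 149.16 N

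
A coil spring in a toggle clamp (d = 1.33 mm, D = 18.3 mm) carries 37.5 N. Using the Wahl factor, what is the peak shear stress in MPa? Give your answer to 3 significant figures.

820 MPa

Spring index C = D/d = 18.3/1.33 = 13.7594
K_W = (4C−1)/(4C−4) + 0.615/C = 54.038/51.038 + 0.0447 = 1.1035
τ₀ = 8FD/(πd³) = 8·37.5·18.3/(π·1.33³) = 5490/7.391 = 742.79 MPa
τ_max = K·τ₀ = 1.1035 × 742.79 = 819.65 MPa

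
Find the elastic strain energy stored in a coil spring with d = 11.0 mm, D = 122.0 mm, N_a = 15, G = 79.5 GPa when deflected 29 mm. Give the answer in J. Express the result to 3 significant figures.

k = Gd⁴/(8D³N_a) = (79.5×10³)(11.0⁴)/(8·122.0³·15) = 5.3417 N/mm
U = ½kδ² = 0.5 × 5.3417 × 29² = 2246.2 N·mm = 2.2462 J

2.25 J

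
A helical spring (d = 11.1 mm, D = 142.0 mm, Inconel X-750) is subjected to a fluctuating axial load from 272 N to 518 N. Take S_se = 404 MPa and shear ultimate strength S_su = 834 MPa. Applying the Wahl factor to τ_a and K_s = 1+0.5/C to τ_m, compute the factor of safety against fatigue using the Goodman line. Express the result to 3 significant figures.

4.55

C = D/d = 142.0/11.1 = 12.7928; K_W = (4C−1)/(4C−4)+0.615/C = 1.1117; K_s = 1+0.5/C = 1.0391
F_a = (F_max−F_min)/2 = 123 N; F_m = (F_max+F_min)/2 = 395 N
τ_a = K_W·8F_aD/(πd³) = 1.1117 × 32.521 = 36.153 MPa
τ_m = K_s·8F_mD/(πd³) = 1.0391 × 104.44 = 108.52 MPa
Goodman: 1/n_f = τ_a/S_se + τ_m/S_su = 36.153/404 + 108.52/834 = 0.08949 + 0.13012 = 0.21961
n_f = 1/0.21961 = 4.554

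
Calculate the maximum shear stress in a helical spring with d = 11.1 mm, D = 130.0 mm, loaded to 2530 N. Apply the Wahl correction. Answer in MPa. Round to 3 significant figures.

Spring index C = D/d = 130.0/11.1 = 11.7117
K_W = (4C−1)/(4C−4) + 0.615/C = 45.847/42.847 + 0.0525 = 1.1225
τ₀ = 8FD/(πd³) = 8·2530·130.0/(π·11.1³) = 2.6312e+06/4296.5 = 612.4 MPa
τ_max = K·τ₀ = 1.1225 × 612.4 = 687.44 MPa

687 MPa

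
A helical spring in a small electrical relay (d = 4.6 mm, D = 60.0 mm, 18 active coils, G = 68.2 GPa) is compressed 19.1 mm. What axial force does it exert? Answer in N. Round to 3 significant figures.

k = Gd⁴/(8D³N_a) = (68.2×10³)(4.6⁴)/(8·60.0³·18) = 0.98175 N/mm
F = k·δ = 0.98175 × 19.1 = 18.751 N

18.8 N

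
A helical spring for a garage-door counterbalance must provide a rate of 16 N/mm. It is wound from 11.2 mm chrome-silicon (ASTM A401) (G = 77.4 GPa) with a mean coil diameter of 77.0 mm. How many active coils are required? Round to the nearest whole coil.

N_a = Gd⁴/(8D³k) = (77.4×10³ × 11.2⁴)/(8 × 77.0³ × 16)
    = 1.2179e+09 / 5.84362e+07 = 20.84 → 21 coils

21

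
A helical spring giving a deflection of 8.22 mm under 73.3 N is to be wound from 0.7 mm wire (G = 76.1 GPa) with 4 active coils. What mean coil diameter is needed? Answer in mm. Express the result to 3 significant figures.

Required rate k = F/δ = 73.3/8.22 = 8.9173 N/mm
D = (Gd⁴/(8N_a·k))^(1/3) = (76.1×10³·0.7⁴/(8·4·8.9173))^(1/3)
  = (64.0316)^(1/3) = 4.0007 mm

4.00 mm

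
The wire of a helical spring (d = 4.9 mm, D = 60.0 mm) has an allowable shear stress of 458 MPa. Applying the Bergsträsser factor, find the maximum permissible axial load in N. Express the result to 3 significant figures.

318 N

C = D/d = 60.0/4.9 = 12.2449
K_B = (4C+2)/(4C−3) = 50.980/45.980 = 1.1087
τ_max = K·8FD/(πd³) → F_max = τ_allow·πd³/(8DK)
F_max = 458·π·4.9³/(8·60.0·1.1087) = 1.6928e+05/532.2 = 318.08 N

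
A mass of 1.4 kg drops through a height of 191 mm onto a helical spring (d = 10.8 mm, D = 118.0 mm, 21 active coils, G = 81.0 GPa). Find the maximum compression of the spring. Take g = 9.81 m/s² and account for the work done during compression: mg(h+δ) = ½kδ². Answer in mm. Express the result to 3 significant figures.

39.9 mm

k = Gd⁴/(8D³N_a) = (81.0×10³)(10.8⁴)/(8·118.0³·21) = 3.9923 N/mm
W = mg = 1.4 × 9.81 = 13.734 N
½kδ² − Wδ − Wh = 0 → δ = (W + √(W² + 2kWh))/k
δ = (13.734 + √(188.62 + 20945.2))/3.9923 = (13.734 + 145.37)/3.9923 = 39.854 mm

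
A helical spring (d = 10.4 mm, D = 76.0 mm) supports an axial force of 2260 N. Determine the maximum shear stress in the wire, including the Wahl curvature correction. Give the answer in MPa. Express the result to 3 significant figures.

Spring index C = D/d = 76.0/10.4 = 7.3077
K_W = (4C−1)/(4C−4) + 0.615/C = 28.231/25.231 + 0.0842 = 1.2031
τ₀ = 8FD/(πd³) = 8·2260·76.0/(π·10.4³) = 1.37408e+06/3533.9 = 388.83 MPa
τ_max = K·τ₀ = 1.2031 × 388.83 = 467.79 MPa

468 MPa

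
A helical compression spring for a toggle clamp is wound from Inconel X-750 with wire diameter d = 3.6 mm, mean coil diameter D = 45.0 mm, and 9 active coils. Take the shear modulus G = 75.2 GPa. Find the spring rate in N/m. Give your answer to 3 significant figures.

1930 N/m

k = Gd⁴/(8D³N_a) = (75.2×10³ × 3.6⁴) / (8 × 45.0³ × 9)
  = 1.26307e+07 / 6.561e+06 = 1.9251 N/mm = 1925.1 N/m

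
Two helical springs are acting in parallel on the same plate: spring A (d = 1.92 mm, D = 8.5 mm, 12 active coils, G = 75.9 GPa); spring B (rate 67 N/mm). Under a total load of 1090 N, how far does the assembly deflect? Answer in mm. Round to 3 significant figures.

12.9 mm

k_A = Gd⁴/(8D³N_a) = (75.9×10³)(1.92⁴)/(8·8.5³·12) = 17.495 N/mm
Parallel: k_eq = 17.495 + 67 = 84.495 N/mm
δ = F/k_eq = 1090/84.495 = 12.9 mm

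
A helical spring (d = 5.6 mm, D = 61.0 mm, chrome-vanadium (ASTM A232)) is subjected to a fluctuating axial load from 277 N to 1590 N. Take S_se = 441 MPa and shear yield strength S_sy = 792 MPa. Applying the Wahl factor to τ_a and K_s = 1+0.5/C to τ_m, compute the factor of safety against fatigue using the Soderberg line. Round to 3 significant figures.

C = D/d = 61.0/5.6 = 10.8929; K_W = (4C−1)/(4C−4)+0.615/C = 1.1323; K_s = 1+0.5/C = 1.0459
F_a = (F_max−F_min)/2 = 656.5 N; F_m = (F_max+F_min)/2 = 933.5 N
τ_a = K_W·8F_aD/(πd³) = 1.1323 × 580.68 = 657.49 MPa
τ_m = K_s·8F_mD/(πd³) = 1.0459 × 825.7 = 863.6 MPa
Soderberg: 1/n_f = τ_a/S_se + τ_m/S_sy = 657.49/441 + 863.6/792 = 1.49091 + 1.09040 = 2.5813
n_f = 1/2.5813 = 0.3874

0.387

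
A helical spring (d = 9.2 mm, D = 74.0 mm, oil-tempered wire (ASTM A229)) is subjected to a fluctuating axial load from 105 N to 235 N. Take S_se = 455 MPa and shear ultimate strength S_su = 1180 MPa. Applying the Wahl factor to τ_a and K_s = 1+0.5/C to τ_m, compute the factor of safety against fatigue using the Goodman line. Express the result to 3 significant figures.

C = D/d = 74.0/9.2 = 8.0435; K_W = (4C−1)/(4C−4)+0.615/C = 1.1829; K_s = 1+0.5/C = 1.0622
F_a = (F_max−F_min)/2 = 65 N; F_m = (F_max+F_min)/2 = 170 N
τ_a = K_W·8F_aD/(πd³) = 1.1829 × 15.73 = 18.607 MPa
τ_m = K_s·8F_mD/(πd³) = 1.0622 × 41.139 = 43.697 MPa
Goodman: 1/n_f = τ_a/S_se + τ_m/S_su = 18.607/455 + 43.697/1180 = 0.04090 + 0.03703 = 0.077926
n_f = 1/0.077926 = 12.83

12.8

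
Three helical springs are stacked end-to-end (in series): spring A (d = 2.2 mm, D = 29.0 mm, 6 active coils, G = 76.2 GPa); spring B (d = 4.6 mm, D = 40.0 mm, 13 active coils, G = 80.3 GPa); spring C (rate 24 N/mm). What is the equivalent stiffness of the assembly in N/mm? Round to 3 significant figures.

1.13 N/mm

k_A = Gd⁴/(8D³N_a) = (76.2×10³)(2.2⁴)/(8·29.0³·6) = 1.5248 N/mm
k_B = Gd⁴/(8D³N_a) = (80.3×10³)(4.6⁴)/(8·40.0³·13) = 5.4017 N/mm
Series: 1/k_eq = 1/1.5248 + 1/5.4017 + 1/24 = 0.88262; k_eq = 1.133 N/mm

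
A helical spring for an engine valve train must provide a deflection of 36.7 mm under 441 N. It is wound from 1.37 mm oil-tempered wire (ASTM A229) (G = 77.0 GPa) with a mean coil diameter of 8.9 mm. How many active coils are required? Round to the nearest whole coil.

4

Required rate k = F/δ = 441/36.7 = 12.016 N/mm
N_a = Gd⁴/(8D³k) = (77.0×10³ × 1.37⁴)/(8 × 8.9³ × 12.016)
    = 271252 / 67769.2 = 4.003 → 4 coils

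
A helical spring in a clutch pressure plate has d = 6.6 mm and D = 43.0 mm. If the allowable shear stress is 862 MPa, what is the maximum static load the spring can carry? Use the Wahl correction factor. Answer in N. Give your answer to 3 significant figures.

C = D/d = 43.0/6.6 = 6.5152
K_W = (4C−1)/(4C−4) + 0.615/C = 25.061/22.061 + 0.0944 = 1.2304
τ_max = K·8FD/(πd³) → F_max = τ_allow·πd³/(8DK)
F_max = 862·π·6.6³/(8·43.0·1.2304) = 7.7855e+05/423.25 = 1839.5 N

1840 N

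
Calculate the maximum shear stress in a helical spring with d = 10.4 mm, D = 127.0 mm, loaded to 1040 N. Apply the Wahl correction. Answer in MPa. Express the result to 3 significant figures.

334 MPa

Spring index C = D/d = 127.0/10.4 = 12.2115
K_W = (4C−1)/(4C−4) + 0.615/C = 47.846/44.846 + 0.0504 = 1.1173
τ₀ = 8FD/(πd³) = 8·1040·127.0/(π·10.4³) = 1.05664e+06/3533.9 = 299 MPa
τ_max = K·τ₀ = 1.1173 × 299 = 334.06 MPa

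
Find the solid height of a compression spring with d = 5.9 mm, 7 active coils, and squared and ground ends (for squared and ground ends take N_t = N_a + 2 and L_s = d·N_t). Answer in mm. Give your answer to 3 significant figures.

squared and ground ends: N_t = N_a + 2 = 7 + 2 = 9
L_s = d·N_t = 5.9 × 9 = 53.1 mm

53.1 mm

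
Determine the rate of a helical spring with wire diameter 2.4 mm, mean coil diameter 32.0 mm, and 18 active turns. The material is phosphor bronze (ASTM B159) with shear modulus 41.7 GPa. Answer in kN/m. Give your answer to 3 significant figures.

k = Gd⁴/(8D³N_a) = (41.7×10³ × 2.4⁴) / (8 × 32.0³ × 18)
  = 1.38351e+06 / 4.71859e+06 = 0.2932 N/mm

0.293 kN/m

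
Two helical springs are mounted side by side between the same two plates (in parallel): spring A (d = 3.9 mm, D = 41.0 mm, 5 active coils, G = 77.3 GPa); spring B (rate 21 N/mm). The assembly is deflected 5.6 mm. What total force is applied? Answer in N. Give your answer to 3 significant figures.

154 N

k_A = Gd⁴/(8D³N_a) = (77.3×10³)(3.9⁴)/(8·41.0³·5) = 6.4867 N/mm
Parallel: k_eq = 6.4867 + 21 = 27.487 N/mm
F = k_eq·δ = 27.487·5.6 = 153.93 N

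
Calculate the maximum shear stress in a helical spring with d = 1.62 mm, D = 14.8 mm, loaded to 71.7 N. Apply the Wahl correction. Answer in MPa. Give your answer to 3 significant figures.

737 MPa

Spring index C = D/d = 14.8/1.62 = 9.1358
K_W = (4C−1)/(4C−4) + 0.615/C = 35.543/32.543 + 0.0673 = 1.1595
τ₀ = 8FD/(πd³) = 8·71.7·14.8/(π·1.62³) = 8489.28/13.357 = 635.59 MPa
τ_max = K·τ₀ = 1.1595 × 635.59 = 736.97 MPa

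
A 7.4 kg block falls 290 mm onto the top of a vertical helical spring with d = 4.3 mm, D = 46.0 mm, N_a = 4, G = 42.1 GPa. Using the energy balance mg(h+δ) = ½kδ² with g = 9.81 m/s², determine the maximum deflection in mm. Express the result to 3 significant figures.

112 mm

k = Gd⁴/(8D³N_a) = (42.1×10³)(4.3⁴)/(8·46.0³·4) = 4.621 N/mm
W = mg = 7.4 × 9.81 = 72.594 N
½kδ² − Wδ − Wh = 0 → δ = (W + √(W² + 2kWh))/k
δ = (72.594 + √(5269.9 + 194563))/4.621 = (72.594 + 447.03)/4.621 = 112.45 mm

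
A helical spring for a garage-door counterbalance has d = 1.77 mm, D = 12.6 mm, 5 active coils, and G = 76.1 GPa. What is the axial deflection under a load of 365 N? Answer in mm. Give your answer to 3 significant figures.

39.1 mm

k = Gd⁴/(8D³N_a) = (76.1×10³)(1.77⁴)/(8·12.6³·5) = 9.3348 N/mm
δ = F/k = 365 / 9.3348 = 39.101 mm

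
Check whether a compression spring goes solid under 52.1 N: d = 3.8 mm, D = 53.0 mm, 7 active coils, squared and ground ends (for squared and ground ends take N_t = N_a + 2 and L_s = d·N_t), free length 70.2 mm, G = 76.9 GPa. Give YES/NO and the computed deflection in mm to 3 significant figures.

NO, δ = 27.1 mm

k = Gd⁴/(8D³N_a) = (76.9×10³)(3.8⁴)/(8·53.0³·7) = 1.9233 N/mm
N_t = 9; L_s = 3.8·9 = 34.2 mm; δ_solid = L₀ − L_s = 70.2 − 34.2 = 36 mm
δ = F/k = 52.1/1.9233 = 27.089 mm
δ < δ_solid → spring does not go solid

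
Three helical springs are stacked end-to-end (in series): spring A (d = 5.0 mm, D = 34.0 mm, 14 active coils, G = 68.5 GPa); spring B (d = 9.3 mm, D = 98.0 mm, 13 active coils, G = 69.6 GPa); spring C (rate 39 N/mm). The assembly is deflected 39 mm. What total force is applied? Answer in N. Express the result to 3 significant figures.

k_A = Gd⁴/(8D³N_a) = (68.5×10³)(5.0⁴)/(8·34.0³·14) = 9.7256 N/mm
k_B = Gd⁴/(8D³N_a) = (69.6×10³)(9.3⁴)/(8·98.0³·13) = 5.319 N/mm
Series: 1/k_eq = 1/9.7256 + 1/5.319 + 1/39 = 0.31647; k_eq = 3.1599 N/mm
F = k_eq·δ = 3.1599·39 = 123.24 N

123 N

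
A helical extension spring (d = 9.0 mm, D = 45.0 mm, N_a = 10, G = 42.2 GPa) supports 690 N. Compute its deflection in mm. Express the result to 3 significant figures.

k = Gd⁴/(8D³N_a) = (42.2×10³)(9.0⁴)/(8·45.0³·10) = 37.98 N/mm
δ = F/k = 690 / 37.98 = 18.167 mm

18.2 mm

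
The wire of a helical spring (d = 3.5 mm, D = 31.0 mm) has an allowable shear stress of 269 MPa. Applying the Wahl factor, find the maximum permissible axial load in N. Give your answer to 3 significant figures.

125 N

C = D/d = 31.0/3.5 = 8.8571
K_W = (4C−1)/(4C−4) + 0.615/C = 34.429/31.429 + 0.0694 = 1.1649
τ_max = K·8FD/(πd³) → F_max = τ_allow·πd³/(8DK)
F_max = 269·π·3.5³/(8·31.0·1.1649) = 36233/288.89 = 125.42 N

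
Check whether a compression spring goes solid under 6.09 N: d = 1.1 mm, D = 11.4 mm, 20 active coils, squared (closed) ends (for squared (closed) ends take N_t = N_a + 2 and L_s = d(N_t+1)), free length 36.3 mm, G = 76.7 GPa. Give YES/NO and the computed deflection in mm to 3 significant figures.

YES, δ = 12.9 mm

k = Gd⁴/(8D³N_a) = (76.7×10³)(1.1⁴)/(8·11.4³·20) = 0.47373 N/mm
N_t = 22; L_s = 1.1·23 = 25.3 mm; δ_solid = L₀ − L_s = 36.3 − 25.3 = 11 mm
δ = F/k = 6.09/0.47373 = 12.855 mm
δ ≥ δ_solid → spring goes solid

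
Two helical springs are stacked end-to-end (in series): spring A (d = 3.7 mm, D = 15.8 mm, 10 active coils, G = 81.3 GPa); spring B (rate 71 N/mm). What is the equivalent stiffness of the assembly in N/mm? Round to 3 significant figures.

k_A = Gd⁴/(8D³N_a) = (81.3×10³)(3.7⁴)/(8·15.8³·10) = 48.288 N/mm
Series: 1/k_eq = 1/48.288 + 1/71 = 0.034794; k_eq = 28.741 N/mm

28.7 N/mm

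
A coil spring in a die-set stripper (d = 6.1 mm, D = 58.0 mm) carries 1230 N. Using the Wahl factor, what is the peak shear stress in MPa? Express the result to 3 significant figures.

923 MPa

Spring index C = D/d = 58.0/6.1 = 9.5082
K_W = (4C−1)/(4C−4) + 0.615/C = 37.033/34.033 + 0.0647 = 1.1528
τ₀ = 8FD/(πd³) = 8·1230·58.0/(π·6.1³) = 570720/713.08 = 800.36 MPa
τ_max = K·τ₀ = 1.1528 × 800.36 = 922.68 MPa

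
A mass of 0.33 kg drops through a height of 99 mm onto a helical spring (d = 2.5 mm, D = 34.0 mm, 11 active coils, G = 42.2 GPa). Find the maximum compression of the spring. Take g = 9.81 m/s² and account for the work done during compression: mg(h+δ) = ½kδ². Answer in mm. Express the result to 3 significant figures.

44.1 mm

k = Gd⁴/(8D³N_a) = (42.2×10³)(2.5⁴)/(8·34.0³·11) = 0.4766 N/mm
W = mg = 0.33 × 9.81 = 3.2373 N
½kδ² − Wδ − Wh = 0 → δ = (W + √(W² + 2kWh))/k
δ = (3.2373 + √(10.48 + 305.493))/0.4766 = (3.2373 + 17.776)/0.4766 = 44.089 mm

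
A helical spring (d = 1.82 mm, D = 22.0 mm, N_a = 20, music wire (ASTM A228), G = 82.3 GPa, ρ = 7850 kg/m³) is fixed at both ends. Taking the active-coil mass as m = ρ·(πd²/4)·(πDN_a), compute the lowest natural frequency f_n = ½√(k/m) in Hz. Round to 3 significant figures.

k = Gd⁴/(8D³N_a) = (82.3×10³)(1.82⁴)/(8·22.0³·20) = 0.53003 N/mm = 530.03 N/m
Wire length L = πDN_a = π·22.0·20 = 1382.3 mm
m = ρ·(πd²/4)·L = 7850 × 2.6016×10⁻⁶ m² × 1.3823 m = 0.02823 kg
f_n = ½√(k/m) = 0.5·√(530.03/0.02823) = 0.5·√(18776) = 68.512 Hz

68.5 Hz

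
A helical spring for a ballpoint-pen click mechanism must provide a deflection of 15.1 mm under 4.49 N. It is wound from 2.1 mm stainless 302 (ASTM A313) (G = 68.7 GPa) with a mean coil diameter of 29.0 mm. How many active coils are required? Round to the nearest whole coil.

23

Required rate k = F/δ = 4.49/15.1 = 0.29735 N/mm
N_a = Gd⁴/(8D³k) = (68.7×10³ × 2.1⁴)/(8 × 29.0³ × 0.29735)
    = 1.33608e+06 / 58016.7 = 23.03 → 23 coils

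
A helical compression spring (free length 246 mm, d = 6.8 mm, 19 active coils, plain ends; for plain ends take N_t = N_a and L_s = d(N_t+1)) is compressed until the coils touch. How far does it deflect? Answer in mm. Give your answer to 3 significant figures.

N_t = 19; L_s = 6.8·20 = 136 mm
δ_solid = L₀ − L_s = 246 − 136 = 110 mm

110 mm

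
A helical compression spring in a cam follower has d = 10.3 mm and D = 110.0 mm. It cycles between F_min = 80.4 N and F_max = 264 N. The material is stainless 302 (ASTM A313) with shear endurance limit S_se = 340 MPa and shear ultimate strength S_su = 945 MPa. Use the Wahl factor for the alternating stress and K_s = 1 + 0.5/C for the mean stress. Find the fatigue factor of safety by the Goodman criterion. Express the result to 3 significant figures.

7.85

C = D/d = 110.0/10.3 = 10.6796; K_W = (4C−1)/(4C−4)+0.615/C = 1.1351; K_s = 1+0.5/C = 1.0468
F_a = (F_max−F_min)/2 = 91.8 N; F_m = (F_max+F_min)/2 = 172.2 N
τ_a = K_W·8F_aD/(πd³) = 1.1351 × 23.532 = 26.711 MPa
τ_m = K_s·8F_mD/(πd³) = 1.0468 × 44.142 = 46.209 MPa
Goodman: 1/n_f = τ_a/S_se + τ_m/S_su = 26.711/340 + 46.209/945 = 0.07856 + 0.04890 = 0.12746
n_f = 1/0.12746 = 7.846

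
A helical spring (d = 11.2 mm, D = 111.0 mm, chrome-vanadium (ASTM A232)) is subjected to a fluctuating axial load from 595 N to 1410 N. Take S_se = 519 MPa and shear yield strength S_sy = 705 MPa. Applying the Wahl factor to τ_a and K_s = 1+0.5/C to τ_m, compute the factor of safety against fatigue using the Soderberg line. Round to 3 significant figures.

2.08

C = D/d = 111.0/11.2 = 9.9107; K_W = (4C−1)/(4C−4)+0.615/C = 1.1462; K_s = 1+0.5/C = 1.0505
F_a = (F_max−F_min)/2 = 407.5 N; F_m = (F_max+F_min)/2 = 1002.5 N
τ_a = K_W·8F_aD/(πd³) = 1.1462 × 81.985 = 93.974 MPa
τ_m = K_s·8F_mD/(πd³) = 1.0505 × 201.69 = 211.87 MPa
Soderberg: 1/n_f = τ_a/S_se + τ_m/S_sy = 93.974/519 + 211.87/705 = 0.18107 + 0.30052 = 0.48159
n_f = 1/0.48159 = 2.076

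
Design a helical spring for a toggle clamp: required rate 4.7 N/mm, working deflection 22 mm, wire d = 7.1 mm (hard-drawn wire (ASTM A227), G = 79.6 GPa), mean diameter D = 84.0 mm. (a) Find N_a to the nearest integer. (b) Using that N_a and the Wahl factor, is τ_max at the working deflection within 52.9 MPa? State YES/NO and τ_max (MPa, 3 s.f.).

(a) 9 coils; (b) NO, τ_max = 69.9 MPa

N_a = Gd⁴/(8D³k) = (79.6×10³)(7.1⁴)/(8·84.0³·4.7) = 9.077 → N_a = 9
Actual rate k = Gd⁴/(8D³·9) = 4.74 N/mm
Working load F = kδ = 4.74·22 = 104.28 N
C = 84.0/7.1 = 11.8310; K_W = (4C−1)/(4C−4)+0.615/C = 1.1212
τ_max = K_W·8FD/(πd³) = 1.1212·62.322 = 69.877 MPa
τ_max > 52.9 MPa → exceeds allowable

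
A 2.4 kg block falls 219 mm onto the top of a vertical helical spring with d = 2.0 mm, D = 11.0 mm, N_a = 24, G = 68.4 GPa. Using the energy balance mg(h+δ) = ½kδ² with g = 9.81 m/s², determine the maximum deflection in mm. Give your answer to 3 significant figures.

k = Gd⁴/(8D³N_a) = (68.4×10³)(2.0⁴)/(8·11.0³·24) = 4.2825 N/mm
W = mg = 2.4 × 9.81 = 23.544 N
½kδ² − Wδ − Wh = 0 → δ = (W + √(W² + 2kWh))/k
δ = (23.544 + √(554.32 + 44162.2))/4.2825 = (23.544 + 211.46)/4.2825 = 54.876 mm

54.9 mm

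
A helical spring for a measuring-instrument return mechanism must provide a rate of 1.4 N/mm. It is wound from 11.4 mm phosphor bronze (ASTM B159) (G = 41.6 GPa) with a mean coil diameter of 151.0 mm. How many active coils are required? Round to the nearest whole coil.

N_a = Gd⁴/(8D³k) = (41.6×10³ × 11.4⁴)/(8 × 151.0³ × 1.4)
    = 7.02607e+08 / 3.85611e+07 = 18.22 → 18 coils

18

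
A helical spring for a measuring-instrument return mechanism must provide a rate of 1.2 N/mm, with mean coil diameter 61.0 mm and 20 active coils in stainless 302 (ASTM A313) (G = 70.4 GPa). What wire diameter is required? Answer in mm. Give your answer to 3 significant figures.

d = (8D³N_a·k / G)^(1/4) = (8·61.0³·20·1.2 / (70.4×10³))^0.25
  = (619.04)^0.25 = 4.9880 mm

4.99 mm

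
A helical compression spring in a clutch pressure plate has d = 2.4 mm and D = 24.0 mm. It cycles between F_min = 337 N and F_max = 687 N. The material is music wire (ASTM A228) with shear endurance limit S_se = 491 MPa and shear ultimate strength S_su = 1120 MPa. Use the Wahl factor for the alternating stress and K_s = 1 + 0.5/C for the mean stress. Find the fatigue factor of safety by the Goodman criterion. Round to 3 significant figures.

C = D/d = 24.0/2.4 = 10.0000; K_W = (4C−1)/(4C−4)+0.615/C = 1.1448; K_s = 1+0.5/C = 1.0500
F_a = (F_max−F_min)/2 = 175 N; F_m = (F_max+F_min)/2 = 512 N
τ_a = K_W·8F_aD/(πd³) = 1.1448 × 773.67 = 885.72 MPa
τ_m = K_s·8F_mD/(πd³) = 1.0500 × 2263.5 = 2376.7 MPa
Goodman: 1/n_f = τ_a/S_se + τ_m/S_su = 885.72/491 + 2376.7/1120 = 1.80392 + 2.12207 = 3.926
n_f = 1/3.926 = 0.2547

0.255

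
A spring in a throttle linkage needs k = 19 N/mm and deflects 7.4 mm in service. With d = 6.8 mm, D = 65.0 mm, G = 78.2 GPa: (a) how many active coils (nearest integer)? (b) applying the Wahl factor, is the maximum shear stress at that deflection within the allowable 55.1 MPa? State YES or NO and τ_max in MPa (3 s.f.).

N_a = Gd⁴/(8D³k) = (78.2×10³)(6.8⁴)/(8·65.0³·19) = 4.006 → N_a = 4
Actual rate k = Gd⁴/(8D³·4) = 19.026 N/mm
Working load F = kδ = 19.026·7.4 = 140.79 N
C = 65.0/6.8 = 9.5588; K_W = (4C−1)/(4C−4)+0.615/C = 1.1520
τ_max = K_W·8FD/(πd³) = 1.1520·74.116 = 85.379 MPa
τ_max > 55.1 MPa → exceeds allowable

(a) 4 coils; (b) NO, τ_max = 85.4 MPa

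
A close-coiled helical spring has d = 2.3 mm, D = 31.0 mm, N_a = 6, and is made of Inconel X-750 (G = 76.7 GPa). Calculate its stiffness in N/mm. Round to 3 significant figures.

k = Gd⁴/(8D³N_a) = (76.7×10³ × 2.3⁴) / (8 × 31.0³ × 6)
  = 2.14638e+06 / 1.42997e+06 = 1.501 N/mm

1.50 N/mm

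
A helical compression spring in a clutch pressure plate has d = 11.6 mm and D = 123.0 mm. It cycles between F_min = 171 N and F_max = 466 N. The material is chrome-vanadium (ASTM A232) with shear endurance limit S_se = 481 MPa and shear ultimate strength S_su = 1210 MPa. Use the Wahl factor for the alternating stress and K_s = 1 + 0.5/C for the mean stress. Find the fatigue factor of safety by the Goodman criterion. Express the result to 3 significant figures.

7.99

C = D/d = 123.0/11.6 = 10.6034; K_W = (4C−1)/(4C−4)+0.615/C = 1.1361; K_s = 1+0.5/C = 1.0472
F_a = (F_max−F_min)/2 = 147.5 N; F_m = (F_max+F_min)/2 = 318.5 N
τ_a = K_W·8F_aD/(πd³) = 1.1361 × 29.598 = 33.626 MPa
τ_m = K_s·8F_mD/(πd³) = 1.0472 × 63.912 = 66.925 MPa
Goodman: 1/n_f = τ_a/S_se + τ_m/S_su = 33.626/481 + 66.925/1210 = 0.06991 + 0.05531 = 0.12522
n_f = 1/0.12522 = 7.986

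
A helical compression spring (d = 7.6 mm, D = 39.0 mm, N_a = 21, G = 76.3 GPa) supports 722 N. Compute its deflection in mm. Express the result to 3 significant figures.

k = Gd⁴/(8D³N_a) = (76.3×10³)(7.6⁴)/(8·39.0³·21) = 25.543 N/mm
δ = F/k = 722 / 25.543 = 28.266 mm

28.3 mm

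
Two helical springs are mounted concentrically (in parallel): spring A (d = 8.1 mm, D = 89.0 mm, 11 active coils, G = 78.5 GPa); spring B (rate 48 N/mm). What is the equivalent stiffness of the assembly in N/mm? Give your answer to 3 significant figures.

k_A = Gd⁴/(8D³N_a) = (78.5×10³)(8.1⁴)/(8·89.0³·11) = 5.447 N/mm
Parallel: k_eq = 5.447 + 48 = 53.447 N/mm

53.4 N/mm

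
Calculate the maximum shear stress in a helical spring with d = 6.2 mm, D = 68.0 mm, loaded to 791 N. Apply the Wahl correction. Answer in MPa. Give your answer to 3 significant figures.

650 MPa

Spring index C = D/d = 68.0/6.2 = 10.9677
K_W = (4C−1)/(4C−4) + 0.615/C = 42.871/39.871 + 0.0561 = 1.1313
τ₀ = 8FD/(πd³) = 8·791·68.0/(π·6.2³) = 430304/748.73 = 574.71 MPa
τ_max = K·τ₀ = 1.1313 × 574.71 = 650.18 MPa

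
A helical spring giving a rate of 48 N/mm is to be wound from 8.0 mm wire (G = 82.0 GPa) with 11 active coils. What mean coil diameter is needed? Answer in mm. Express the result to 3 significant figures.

43.0 mm

D = (Gd⁴/(8N_a·k))^(1/3) = (82.0×10³·8.0⁴/(8·11·48))^(1/3)
  = (79515.2)^(1/3) = 43.0015 mm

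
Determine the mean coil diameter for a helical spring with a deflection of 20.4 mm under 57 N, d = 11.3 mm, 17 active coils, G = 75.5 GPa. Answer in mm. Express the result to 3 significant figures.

148 mm

Required rate k = F/δ = 57/20.4 = 2.7941 N/mm
D = (Gd⁴/(8N_a·k))^(1/3) = (75.5×10³·11.3⁴/(8·17·2.7941))^(1/3)
  = (3.23949e+06)^(1/3) = 147.9650 mm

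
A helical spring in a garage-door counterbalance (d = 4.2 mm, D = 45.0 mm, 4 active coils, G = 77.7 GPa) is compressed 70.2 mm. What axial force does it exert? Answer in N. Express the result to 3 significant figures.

582 N

k = Gd⁴/(8D³N_a) = (77.7×10³)(4.2⁴)/(8·45.0³·4) = 8.2915 N/mm
F = k·δ = 8.2915 × 70.2 = 582.06 N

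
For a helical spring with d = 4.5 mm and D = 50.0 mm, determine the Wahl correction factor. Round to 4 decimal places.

1.1295

C = D/d = 50.0/4.5 = 11.1111
K_W = (4C−1)/(4C−4) + 0.615/C = 43.444/40.444 + 0.0554 = 1.1295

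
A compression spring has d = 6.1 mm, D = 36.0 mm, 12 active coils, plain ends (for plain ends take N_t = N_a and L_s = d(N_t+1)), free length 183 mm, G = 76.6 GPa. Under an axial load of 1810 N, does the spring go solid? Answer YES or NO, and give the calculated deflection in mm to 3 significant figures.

k = Gd⁴/(8D³N_a) = (76.6×10³)(6.1⁴)/(8·36.0³·12) = 23.679 N/mm
N_t = 12; L_s = 6.1·13 = 79.3 mm; δ_solid = L₀ − L_s = 183 − 79.3 = 103.7 mm
δ = F/k = 1810/23.679 = 76.438 mm
δ < δ_solid → spring does not go solid

NO, δ = 76.4 mm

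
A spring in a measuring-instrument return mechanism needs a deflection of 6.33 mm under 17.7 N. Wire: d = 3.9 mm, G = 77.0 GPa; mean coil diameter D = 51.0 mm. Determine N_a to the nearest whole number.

6

Required rate k = F/δ = 17.7/6.33 = 2.7962 N/mm
N_a = Gd⁴/(8D³k) = (77.0×10³ × 3.9⁴)/(8 × 51.0³ × 2.7962)
    = 1.78135e+07 / 2.96736e+06 = 6.003 → 6 coils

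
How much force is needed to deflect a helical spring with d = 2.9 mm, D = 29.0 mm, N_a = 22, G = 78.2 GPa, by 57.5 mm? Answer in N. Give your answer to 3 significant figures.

k = Gd⁴/(8D³N_a) = (78.2×10³)(2.9⁴)/(8·29.0³·22) = 1.2885 N/mm
F = k·δ = 1.2885 × 57.5 = 74.09 N

74.1 N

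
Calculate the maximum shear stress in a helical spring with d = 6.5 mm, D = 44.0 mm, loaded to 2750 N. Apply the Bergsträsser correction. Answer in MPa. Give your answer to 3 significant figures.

1350 MPa

Spring index C = D/d = 44.0/6.5 = 6.7692
K_B = (4C+2)/(4C−3) = 29.077/24.077 = 1.2077
τ₀ = 8FD/(πd³) = 8·2750·44.0/(π·6.5³) = 968000/862.76 = 1122 MPa
τ_max = K·τ₀ = 1.2077 × 1122 = 1355 MPa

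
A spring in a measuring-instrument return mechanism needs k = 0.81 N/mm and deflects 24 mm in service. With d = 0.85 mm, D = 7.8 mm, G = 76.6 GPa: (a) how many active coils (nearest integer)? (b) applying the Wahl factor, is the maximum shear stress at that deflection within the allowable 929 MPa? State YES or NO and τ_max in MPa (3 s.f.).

N_a = Gd⁴/(8D³k) = (76.6×10³)(0.85⁴)/(8·7.8³·0.81) = 13 → N_a = 13
Actual rate k = Gd⁴/(8D³·13) = 0.81019 N/mm
Working load F = kδ = 0.81019·24 = 19.445 N
C = 7.8/0.85 = 9.1765; K_W = (4C−1)/(4C−4)+0.615/C = 1.1587
τ_max = K_W·8FD/(πd³) = 1.1587·628.89 = 728.73 MPa
τ_max ≤ 929 MPa → acceptable

(a) 13 coils; (b) YES, τ_max = 729 MPa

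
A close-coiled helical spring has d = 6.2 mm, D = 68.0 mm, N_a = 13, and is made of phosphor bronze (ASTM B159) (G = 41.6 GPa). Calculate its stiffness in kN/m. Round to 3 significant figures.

k = Gd⁴/(8D³N_a) = (41.6×10³ × 6.2⁴) / (8 × 68.0³ × 13)
  = 6.14696e+07 / 3.27009e+07 = 1.8797 N/mm

1.88 kN/m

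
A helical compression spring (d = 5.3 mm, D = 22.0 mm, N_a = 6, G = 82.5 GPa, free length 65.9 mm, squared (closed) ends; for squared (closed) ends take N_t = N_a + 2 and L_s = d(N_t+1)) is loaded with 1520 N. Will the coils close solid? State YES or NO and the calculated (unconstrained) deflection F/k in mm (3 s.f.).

NO, δ = 11.9 mm

k = Gd⁴/(8D³N_a) = (82.5×10³)(5.3⁴)/(8·22.0³·6) = 127.36 N/mm
N_t = 8; L_s = 5.3·9 = 47.7 mm; δ_solid = L₀ − L_s = 65.9 − 47.7 = 18.2 mm
δ = F/k = 1520/127.36 = 11.934 mm
δ < δ_solid → spring does not go solid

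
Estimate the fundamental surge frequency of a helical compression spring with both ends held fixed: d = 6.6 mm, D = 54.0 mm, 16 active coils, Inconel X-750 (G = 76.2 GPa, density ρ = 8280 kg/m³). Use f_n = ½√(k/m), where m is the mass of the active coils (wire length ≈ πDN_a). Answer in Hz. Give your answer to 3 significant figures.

48.3 Hz

k = Gd⁴/(8D³N_a) = (76.2×10³)(6.6⁴)/(8·54.0³·16) = 7.1736 N/mm = 7173.6 N/m
Wire length L = πDN_a = π·54.0·16 = 2714.3 mm
m = ρ·(πd²/4)·L = 8280 × 34.212×10⁻⁶ m² × 2.7143 m = 0.7689 kg
f_n = ½√(k/m) = 0.5·√(7173.6/0.7689) = 0.5·√(9329.7) = 48.295 Hz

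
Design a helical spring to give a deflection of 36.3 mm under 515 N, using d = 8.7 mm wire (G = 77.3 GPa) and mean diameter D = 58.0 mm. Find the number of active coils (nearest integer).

20

Required rate k = F/δ = 515/36.3 = 14.187 N/mm
N_a = Gd⁴/(8D³k) = (77.3×10³ × 8.7⁴)/(8 × 58.0³ × 14.187)
    = 4.4285e+08 / 2.21449e+07 = 20 → 20 coils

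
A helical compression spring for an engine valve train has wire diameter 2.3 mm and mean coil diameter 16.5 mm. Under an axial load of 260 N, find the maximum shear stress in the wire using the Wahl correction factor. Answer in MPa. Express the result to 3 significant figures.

1080 MPa

Spring index C = D/d = 16.5/2.3 = 7.1739
K_W = (4C−1)/(4C−4) + 0.615/C = 27.696/24.696 + 0.0857 = 1.2072
τ₀ = 8FD/(πd³) = 8·260·16.5/(π·2.3³) = 34320/38.224 = 897.87 MPa
τ_max = K·τ₀ = 1.2072 × 897.87 = 1083.9 MPa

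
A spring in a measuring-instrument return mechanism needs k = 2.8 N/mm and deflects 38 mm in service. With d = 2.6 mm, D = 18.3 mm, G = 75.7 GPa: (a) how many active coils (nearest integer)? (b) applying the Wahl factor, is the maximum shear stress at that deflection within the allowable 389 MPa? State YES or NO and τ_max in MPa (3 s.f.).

N_a = Gd⁴/(8D³k) = (75.7×10³)(2.6⁴)/(8·18.3³·2.8) = 25.2 → N_a = 25
Actual rate k = Gd⁴/(8D³·25) = 2.8223 N/mm
Working load F = kδ = 2.8223·38 = 107.25 N
C = 18.3/2.6 = 7.0385; K_W = (4C−1)/(4C−4)+0.615/C = 1.2116
τ_max = K_W·8FD/(πd³) = 1.2116·284.35 = 344.52 MPa
τ_max ≤ 389 MPa → acceptable

(a) 25 coils; (b) YES, τ_max = 345 MPa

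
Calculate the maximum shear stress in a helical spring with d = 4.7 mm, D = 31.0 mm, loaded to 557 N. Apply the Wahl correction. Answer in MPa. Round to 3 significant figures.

520 MPa

Spring index C = D/d = 31.0/4.7 = 6.5957
K_W = (4C−1)/(4C−4) + 0.615/C = 25.383/22.383 + 0.0932 = 1.2273
τ₀ = 8FD/(πd³) = 8·557·31.0/(π·4.7³) = 138136/326.17 = 423.51 MPa
τ_max = K·τ₀ = 1.2273 × 423.51 = 519.76 MPa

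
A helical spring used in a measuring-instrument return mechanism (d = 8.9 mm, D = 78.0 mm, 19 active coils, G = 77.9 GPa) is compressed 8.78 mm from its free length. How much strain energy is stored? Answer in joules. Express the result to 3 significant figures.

k = Gd⁴/(8D³N_a) = (77.9×10³)(8.9⁴)/(8·78.0³·19) = 6.7759 N/mm
U = ½kδ² = 0.5 × 6.7759 × 8.78² = 261.17 N·mm = 0.26117 J

0.261 J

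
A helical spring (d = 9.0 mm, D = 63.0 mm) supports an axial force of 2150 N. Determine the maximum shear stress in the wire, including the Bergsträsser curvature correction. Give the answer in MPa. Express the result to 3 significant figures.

Spring index C = D/d = 63.0/9.0 = 7.0000
K_B = (4C+2)/(4C−3) = 30.000/25.000 = 1.2000
τ₀ = 8FD/(πd³) = 8·2150·63.0/(π·9.0³) = 1.0836e+06/2290.2 = 473.14 MPa
τ_max = K·τ₀ = 1.2000 × 473.14 = 567.77 MPa

568 MPa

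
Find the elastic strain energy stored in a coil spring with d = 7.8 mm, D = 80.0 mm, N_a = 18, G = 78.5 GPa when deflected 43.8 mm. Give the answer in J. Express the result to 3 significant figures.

k = Gd⁴/(8D³N_a) = (78.5×10³)(7.8⁴)/(8·80.0³·18) = 3.9411 N/mm
U = ½kδ² = 0.5 × 3.9411 × 43.8² = 3780.4 N·mm = 3.7804 J

3.78 J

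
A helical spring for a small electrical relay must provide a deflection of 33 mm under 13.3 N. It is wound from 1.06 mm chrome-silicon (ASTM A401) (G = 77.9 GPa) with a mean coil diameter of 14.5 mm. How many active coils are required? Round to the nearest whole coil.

10

Required rate k = F/δ = 13.3/33 = 0.40303 N/mm
N_a = Gd⁴/(8D³k) = (77.9×10³ × 1.06⁴)/(8 × 14.5³ × 0.40303)
    = 98347 / 9829.51 = 10.01 → 10 coils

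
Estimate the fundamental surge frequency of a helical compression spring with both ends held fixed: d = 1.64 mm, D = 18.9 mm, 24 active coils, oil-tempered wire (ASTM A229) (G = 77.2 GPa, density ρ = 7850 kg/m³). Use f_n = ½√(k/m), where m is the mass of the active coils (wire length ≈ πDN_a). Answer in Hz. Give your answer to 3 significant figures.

k = Gd⁴/(8D³N_a) = (77.2×10³)(1.64⁴)/(8·18.9³·24) = 0.43083 N/mm = 430.83 N/m
Wire length L = πDN_a = π·18.9·24 = 1425 mm
m = ρ·(πd²/4)·L = 7850 × 2.1124×10⁻⁶ m² × 1.425 m = 0.02363 kg
f_n = ½√(k/m) = 0.5·√(430.83/0.02363) = 0.5·√(18232) = 67.513 Hz

67.5 Hz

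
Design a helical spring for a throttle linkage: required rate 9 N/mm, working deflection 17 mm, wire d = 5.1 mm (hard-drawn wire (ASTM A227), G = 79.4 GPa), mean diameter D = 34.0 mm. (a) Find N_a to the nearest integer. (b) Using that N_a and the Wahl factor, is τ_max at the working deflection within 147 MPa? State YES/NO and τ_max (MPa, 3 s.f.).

(a) 19 coils; (b) YES, τ_max = 122 MPa

N_a = Gd⁴/(8D³k) = (79.4×10³)(5.1⁴)/(8·34.0³·9) = 18.98 → N_a = 19
Actual rate k = Gd⁴/(8D³·19) = 8.9913 N/mm
Working load F = kδ = 8.9913·17 = 152.85 N
C = 34.0/5.1 = 6.6667; K_W = (4C−1)/(4C−4)+0.615/C = 1.2246
τ_max = K_W·8FD/(πd³) = 1.2246·99.765 = 122.17 MPa
τ_max ≤ 147 MPa → acceptable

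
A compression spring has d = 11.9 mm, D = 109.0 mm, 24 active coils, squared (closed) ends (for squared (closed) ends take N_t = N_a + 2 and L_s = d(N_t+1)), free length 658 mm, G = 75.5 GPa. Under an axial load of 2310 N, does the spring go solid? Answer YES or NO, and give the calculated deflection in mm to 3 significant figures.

YES, δ = 379 mm

k = Gd⁴/(8D³N_a) = (75.5×10³)(11.9⁴)/(8·109.0³·24) = 6.0891 N/mm
N_t = 26; L_s = 11.9·27 = 321.3 mm; δ_solid = L₀ − L_s = 658 − 321.3 = 336.7 mm
δ = F/k = 2310/6.0891 = 379.37 mm
δ ≥ δ_solid → spring goes solid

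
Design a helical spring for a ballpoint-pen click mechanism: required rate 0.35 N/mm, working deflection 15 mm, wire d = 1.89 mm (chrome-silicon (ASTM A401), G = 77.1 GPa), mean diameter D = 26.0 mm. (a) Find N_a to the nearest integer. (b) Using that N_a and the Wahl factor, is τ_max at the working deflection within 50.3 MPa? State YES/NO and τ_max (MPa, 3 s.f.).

(a) 20 coils; (b) NO, τ_max = 56.8 MPa

N_a = Gd⁴/(8D³k) = (77.1×10³)(1.89⁴)/(8·26.0³·0.35) = 19.99 → N_a = 20
Actual rate k = Gd⁴/(8D³·20) = 0.34983 N/mm
Working load F = kδ = 0.34983·15 = 5.2475 N
C = 26.0/1.89 = 13.7566; K_W = (4C−1)/(4C−4)+0.615/C = 1.1035
τ_max = K_W·8FD/(πd³) = 1.1035·51.461 = 56.787 MPa
τ_max > 50.3 MPa → exceeds allowable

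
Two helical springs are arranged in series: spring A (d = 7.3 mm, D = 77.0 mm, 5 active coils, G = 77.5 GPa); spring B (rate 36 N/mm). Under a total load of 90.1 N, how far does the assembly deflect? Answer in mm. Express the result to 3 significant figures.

9.98 mm

k_A = Gd⁴/(8D³N_a) = (77.5×10³)(7.3⁴)/(8·77.0³·5) = 12.052 N/mm
Series: 1/k_eq = 1/12.052 + 1/36 = 0.11075; k_eq = 9.0292 N/mm
δ = F/k_eq = 90.1/9.0292 = 9.9787 mm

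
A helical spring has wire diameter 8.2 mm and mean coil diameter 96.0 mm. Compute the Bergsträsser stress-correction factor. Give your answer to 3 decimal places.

1.114

C = D/d = 96.0/8.2 = 11.7073
K_B = (4C+2)/(4C−3) = 48.829/43.829 = 1.1141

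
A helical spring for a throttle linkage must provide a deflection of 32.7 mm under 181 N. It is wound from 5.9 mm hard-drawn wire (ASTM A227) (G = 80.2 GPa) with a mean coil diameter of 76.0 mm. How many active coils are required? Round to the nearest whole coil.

5

Required rate k = F/δ = 181/32.7 = 5.5352 N/mm
N_a = Gd⁴/(8D³k) = (80.2×10³ × 5.9⁴)/(8 × 76.0³ × 5.5352)
    = 9.71812e+07 / 1.94384e+07 = 4.999 → 5 coils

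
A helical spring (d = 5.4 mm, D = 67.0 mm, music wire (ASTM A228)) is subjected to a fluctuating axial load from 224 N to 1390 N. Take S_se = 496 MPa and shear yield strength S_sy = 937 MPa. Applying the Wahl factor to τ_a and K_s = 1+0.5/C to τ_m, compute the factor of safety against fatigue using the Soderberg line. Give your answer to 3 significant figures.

0.418

C = D/d = 67.0/5.4 = 12.4074; K_W = (4C−1)/(4C−4)+0.615/C = 1.1153; K_s = 1+0.5/C = 1.0403
F_a = (F_max−F_min)/2 = 583 N; F_m = (F_max+F_min)/2 = 807 N
τ_a = K_W·8F_aD/(πd³) = 1.1153 × 631.69 = 704.53 MPa
τ_m = K_s·8F_mD/(πd³) = 1.0403 × 874.39 = 909.63 MPa
Soderberg: 1/n_f = τ_a/S_se + τ_m/S_sy = 704.53/496 + 909.63/937 = 1.42042 + 0.97079 = 2.3912
n_f = 1/2.3912 = 0.4182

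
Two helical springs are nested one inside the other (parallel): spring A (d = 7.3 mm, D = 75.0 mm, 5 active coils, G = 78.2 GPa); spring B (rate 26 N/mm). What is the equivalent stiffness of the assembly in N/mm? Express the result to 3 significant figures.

k_A = Gd⁴/(8D³N_a) = (78.2×10³)(7.3⁴)/(8·75.0³·5) = 13.16 N/mm
Parallel: k_eq = 13.16 + 26 = 39.16 N/mm

39.2 N/mm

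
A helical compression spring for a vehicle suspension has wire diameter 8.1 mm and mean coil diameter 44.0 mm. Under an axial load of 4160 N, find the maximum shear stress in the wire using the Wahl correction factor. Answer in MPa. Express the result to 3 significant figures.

1120 MPa

Spring index C = D/d = 44.0/8.1 = 5.4321
K_W = (4C−1)/(4C−4) + 0.615/C = 20.728/17.728 + 0.1132 = 1.2824
τ₀ = 8FD/(πd³) = 8·4160·44.0/(π·8.1³) = 1.46432e+06/1669.6 = 877.06 MPa
τ_max = K·τ₀ = 1.2824 × 877.06 = 1124.8 MPa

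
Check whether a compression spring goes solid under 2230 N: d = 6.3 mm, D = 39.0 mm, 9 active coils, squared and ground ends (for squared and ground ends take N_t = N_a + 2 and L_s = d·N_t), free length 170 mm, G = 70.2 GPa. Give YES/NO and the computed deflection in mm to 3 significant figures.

NO, δ = 86.1 mm

k = Gd⁴/(8D³N_a) = (70.2×10³)(6.3⁴)/(8·39.0³·9) = 25.892 N/mm
N_t = 11; L_s = 6.3·11 = 69.3 mm; δ_solid = L₀ − L_s = 170 − 69.3 = 100.7 mm
δ = F/k = 2230/25.892 = 86.126 mm
δ < δ_solid → spring does not go solid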